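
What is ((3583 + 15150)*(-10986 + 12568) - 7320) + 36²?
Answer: 29629582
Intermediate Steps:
((3583 + 15150)*(-10986 + 12568) - 7320) + 36² = (18733*1582 - 7320) + 1296 = (29635606 - 7320) + 1296 = 29628286 + 1296 = 29629582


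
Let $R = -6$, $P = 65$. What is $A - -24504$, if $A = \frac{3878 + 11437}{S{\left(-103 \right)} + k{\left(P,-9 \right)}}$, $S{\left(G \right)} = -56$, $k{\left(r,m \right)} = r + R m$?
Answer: $\frac{519689}{21} \approx 24747.0$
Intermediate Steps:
$k{\left(r,m \right)} = r - 6 m$
$A = \frac{5105}{21}$ ($A = \frac{3878 + 11437}{-56 + \left(65 - -54\right)} = \frac{15315}{-56 + \left(65 + 54\right)} = \frac{15315}{-56 + 119} = \frac{15315}{63} = 15315 \cdot \frac{1}{63} = \frac{5105}{21} \approx 243.1$)
$A - -24504 = \frac{5105}{21} - -24504 = \frac{5105}{21} + 24504 = \frac{519689}{21}$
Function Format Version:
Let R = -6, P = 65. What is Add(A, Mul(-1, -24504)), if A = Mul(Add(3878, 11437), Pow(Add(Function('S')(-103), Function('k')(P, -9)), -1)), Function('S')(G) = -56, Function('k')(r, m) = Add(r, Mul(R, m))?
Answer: Rational(519689, 21) ≈ 24747.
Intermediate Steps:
Function('k')(r, m) = Add(r, Mul(-6, m))
A = Rational(5105, 21) (A = Mul(Add(3878, 11437), Pow(Add(-56, Add(65, Mul(-6, -9))), -1)) = Mul(15315, Pow(Add(-56, Add(65, 54)), -1)) = Mul(15315, Pow(Add(-56, 119), -1)) = Mul(15315, Pow(63, -1)) = Mul(15315, Rational(1, 63)) = Rational(5105, 21) ≈ 243.10)
Add(A, Mul(-1, -24504)) = Add(Rational(5105, 21), Mul(-1, -24504)) = Add(Rational(5105, 21), 24504) = Rational(519689, 21)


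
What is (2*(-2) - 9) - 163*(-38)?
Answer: 6181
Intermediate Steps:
(2*(-2) - 9) - 163*(-38) = (-4 - 9) + 6194 = -13 + 6194 = 6181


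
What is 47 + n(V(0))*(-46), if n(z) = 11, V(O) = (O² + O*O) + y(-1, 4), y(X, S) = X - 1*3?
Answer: -459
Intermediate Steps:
y(X, S) = -3 + X (y(X, S) = X - 3 = -3 + X)
V(O) = -4 + 2*O² (V(O) = (O² + O*O) + (-3 - 1) = (O² + O²) - 4 = 2*O² - 4 = -4 + 2*O²)
47 + n(V(0))*(-46) = 47 + 11*(-46) = 47 - 506 = -459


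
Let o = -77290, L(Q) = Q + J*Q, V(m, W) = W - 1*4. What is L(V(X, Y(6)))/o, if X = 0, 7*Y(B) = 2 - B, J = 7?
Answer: 128/270515 ≈ 0.00047317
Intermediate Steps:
Y(B) = 2/7 - B/7 (Y(B) = (2 - B)/7 = 2/7 - B/7)
V(m, W) = -4 + W (V(m, W) = W - 4 = -4 + W)
L(Q) = 8*Q (L(Q) = Q + 7*Q = 8*Q)
L(V(X, Y(6)))/o = (8*(-4 + (2/7 - ⅐*6)))/(-77290) = (8*(-4 + (2/7 - 6/7)))*(-1/77290) = (8*(-4 - 4/7))*(-1/77290) = (8*(-32/7))*(-1/77290) = -256/7*(-1/77290) = 128/270515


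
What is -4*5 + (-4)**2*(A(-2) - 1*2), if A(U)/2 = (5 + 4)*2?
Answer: 524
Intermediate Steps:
A(U) = 36 (A(U) = 2*((5 + 4)*2) = 2*(9*2) = 2*18 = 36)
-4*5 + (-4)**2*(A(-2) - 1*2) = -4*5 + (-4)**2*(36 - 1*2) = -20 + 16*(36 - 2) = -20 + 16*34 = -20 + 544 = 524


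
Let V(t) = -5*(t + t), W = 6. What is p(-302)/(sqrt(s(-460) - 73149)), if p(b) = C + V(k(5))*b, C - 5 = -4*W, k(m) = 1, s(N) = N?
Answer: -3001*I*sqrt(73609)/73609 ≈ -11.061*I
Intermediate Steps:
V(t) = -10*t
C = -19 (C = 5 - 4*6 = 5 - 24 = -19)
p(b) = -19 - 10*b (p(b) = -19 + (-10*1)*b = -19 - 10*b)
p(-302)/(sqrt(s(-460) - 73149)) = (-19 - 10*(-302))/(sqrt(-460 - 73149)) = (-19 + 3020)/(sqrt(-73609)) = 3001/((I*sqrt(73609))) = 3001*(-I*sqrt(73609)/73609) = -3001*I*sqrt(73609)/73609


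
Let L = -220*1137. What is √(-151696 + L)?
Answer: 2*I*√100459 ≈ 633.91*I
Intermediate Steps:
L = -250140
√(-151696 + L) = √(-151696 - 250140) = √(-401836) = 2*I*√100459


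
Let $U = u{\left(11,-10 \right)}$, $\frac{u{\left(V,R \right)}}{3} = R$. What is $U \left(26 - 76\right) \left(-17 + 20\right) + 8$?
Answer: $4508$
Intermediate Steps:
$u{\left(V,R \right)} = 3 R$
$U = -30$ ($U = 3 \left(-10\right) = -30$)
$U \left(26 - 76\right) \left(-17 + 20\right) + 8 = - 30 \left(26 - 76\right) \left(-17 + 20\right) + 8 = - 30 \left(\left(-50\right) 3\right) + 8 = \left(-30\right) \left(-150\right) + 8 = 4500 + 8 = 4508$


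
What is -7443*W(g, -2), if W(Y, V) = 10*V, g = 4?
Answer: 148860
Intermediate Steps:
-7443*W(g, -2) = -74430*(-2) = -7443*(-20) = 148860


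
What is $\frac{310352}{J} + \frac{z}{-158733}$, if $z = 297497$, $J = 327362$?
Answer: $- \frac{3437579207}{3711653739} \approx -0.92616$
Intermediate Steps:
$\frac{310352}{J} + \frac{z}{-158733} = \frac{310352}{327362} + \frac{297497}{-158733} = 310352 \cdot \frac{1}{327362} + 297497 \left(- \frac{1}{158733}\right) = \frac{22168}{23383} - \frac{297497}{158733} = - \frac{3437579207}{3711653739}$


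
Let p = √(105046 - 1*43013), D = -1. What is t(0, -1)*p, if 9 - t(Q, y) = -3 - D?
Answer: 11*√62033 ≈ 2739.7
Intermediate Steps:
t(Q, y) = 11 (t(Q, y) = 9 - (-3 - 1*(-1)) = 9 - (-3 + 1) = 9 - 1*(-2) = 9 + 2 = 11)
p = √62033 (p = √(105046 - 43013) = √62033 ≈ 249.06)
t(0, -1)*p = 11*√62033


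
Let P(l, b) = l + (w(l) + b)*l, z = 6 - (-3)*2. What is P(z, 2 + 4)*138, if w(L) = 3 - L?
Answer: -3312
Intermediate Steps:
z = 12 (z = 6 - 1*(-6) = 6 + 6 = 12)
P(l, b) = l + l*(3 + b - l) (P(l, b) = l + ((3 - l) + b)*l = l + (3 + b - l)*l = l + l*(3 + b - l))
P(z, 2 + 4)*138 = (12*(4 + (2 + 4) - 1*12))*138 = (12*(4 + 6 - 12))*138 = (12*(-2))*138 = -24*138 = -3312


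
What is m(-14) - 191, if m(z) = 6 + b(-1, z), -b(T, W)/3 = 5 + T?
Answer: -197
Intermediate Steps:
b(T, W) = -15 - 3*T (b(T, W) = -3*(5 + T) = -15 - 3*T)
m(z) = -6 (m(z) = 6 + (-15 - 3*(-1)) = 6 + (-15 + 3) = 6 - 12 = -6)
m(-14) - 191 = -6 - 191 = -197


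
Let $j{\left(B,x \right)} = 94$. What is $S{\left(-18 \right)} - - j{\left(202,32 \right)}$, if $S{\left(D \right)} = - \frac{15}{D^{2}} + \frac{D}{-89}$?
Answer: $\frac{905027}{9612} \approx 94.156$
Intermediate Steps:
$S{\left(D \right)} = - \frac{15}{D^{2}} - \frac{D}{89}$ ($S{\left(D \right)} = - \frac{15}{D^{2}} + D \left(- \frac{1}{89}\right) = - \frac{15}{D^{2}} - \frac{D}{89}$)
$S{\left(-18 \right)} - - j{\left(202,32 \right)} = \left(- \frac{15}{324} - - \frac{18}{89}\right) - \left(-1\right) 94 = \left(\left(-15\right) \frac{1}{324} + \frac{18}{89}\right) - -94 = \left(- \frac{5}{108} + \frac{18}{89}\right) + 94 = \frac{1499}{9612} + 94 = \frac{905027}{9612}$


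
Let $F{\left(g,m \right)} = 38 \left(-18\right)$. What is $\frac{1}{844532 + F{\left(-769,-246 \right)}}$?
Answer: $\frac{1}{843848} \approx 1.185 \cdot 10^{-6}$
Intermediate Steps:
$F{\left(g,m \right)} = -684$
$\frac{1}{844532 + F{\left(-769,-246 \right)}} = \frac{1}{844532 - 684} = \frac{1}{843848}$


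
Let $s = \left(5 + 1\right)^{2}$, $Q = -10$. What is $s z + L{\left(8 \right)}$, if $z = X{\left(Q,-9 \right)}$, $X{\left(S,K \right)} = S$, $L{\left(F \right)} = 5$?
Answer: $-355$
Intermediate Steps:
$z = -10$
$s = 36$ ($s = 6^{2} = 36$)
$s z + L{\left(8 \right)} = 36 \left(-10\right) + 5 = -360 + 5 = -355$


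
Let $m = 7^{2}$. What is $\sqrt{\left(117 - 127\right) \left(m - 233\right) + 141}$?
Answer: $\sqrt{1981} \approx 44.508$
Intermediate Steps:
$m = 49$
$\sqrt{\left(117 - 127\right) \left(m - 233\right) + 141} = \sqrt{\left(117 - 127\right) \left(49 - 233\right) + 141} = \sqrt{\left(-10\right) \left(-184\right) + 141} = \sqrt{1840 + 141} = \sqrt{1981}$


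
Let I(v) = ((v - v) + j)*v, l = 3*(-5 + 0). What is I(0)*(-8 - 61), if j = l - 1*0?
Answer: 0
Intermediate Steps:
l = -15 (l = 3*(-5) = -15)
j = -15 (j = -15 - 1*0 = -15 + 0 = -15)
I(v) = -15*v (I(v) = ((v - v) - 15)*v = (0 - 15)*v = -15*v)
I(0)*(-8 - 61) = (-15*0)*(-8 - 61) = 0*(-69) = 0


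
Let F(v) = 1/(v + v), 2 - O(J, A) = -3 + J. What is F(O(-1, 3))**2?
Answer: 1/144 ≈ 0.0069444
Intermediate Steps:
O(J, A) = 5 - J (O(J, A) = 2 - (-3 + J) = 2 + (3 - J) = 5 - J)
F(v) = 1/(2*v)
F(O(-1, 3))**2 = (1/(2*(5 - 1*(-1))))**2 = (1/(2*(5 + 1)))**2 = ((1/2)/6)**2 = ((1/2)*(1/6))**2 = (1/12)**2 = 1/144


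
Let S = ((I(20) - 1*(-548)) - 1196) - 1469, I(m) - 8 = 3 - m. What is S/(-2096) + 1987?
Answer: 2083439/1048 ≈ 1988.0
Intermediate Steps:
I(m) = 11 - m (I(m) = 8 + (3 - m) = 11 - m)
S = -2126 (S = (((11 - 1*20) - 1*(-548)) - 1196) - 1469 = (((11 - 20) + 548) - 1196) - 1469 = ((-9 + 548) - 1196) - 1469 = (539 - 1196) - 1469 = -657 - 1469 = -2126)
S/(-2096) + 1987 = -2126/(-2096) + 1987 = -2126*(-1/2096) + 1987 = 1063/1048 + 1987 = 2083439/1048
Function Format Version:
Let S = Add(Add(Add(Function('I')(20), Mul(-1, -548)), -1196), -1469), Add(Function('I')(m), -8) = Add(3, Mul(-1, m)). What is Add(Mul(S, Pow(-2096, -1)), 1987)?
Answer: Rational(2083439, 1048) ≈ 1988.0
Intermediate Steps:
Function('I')(m) = Add(11, Mul(-1, m)) (Function('I')(m) = Add(8, Add(3, Mul(-1, m))) = Add(11, Mul(-1, m)))
S = -2126 (S = Add(Add(Add(Add(11, Mul(-1, 20)), Mul(-1, -548)), -1196), -1469) = Add(Add(Add(Add(11, -20), 548), -1196), -1469) = Add(Add(Add(-9, 548), -1196), -1469) = Add(Add(539, -1196), -1469) = Add(-657, -1469) = -2126)
Add(Mul(S, Pow(-2096, -1)), 1987) = Add(Mul(-2126, Pow(-2096, -1)), 1987) = Add(Mul(-2126, Rational(-1, 2096)), 1987) = Add(Rational(1063, 1048), 1987) = Rational(2083439, 1048)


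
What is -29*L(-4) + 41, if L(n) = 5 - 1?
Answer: -75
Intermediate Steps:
L(n) = 4
-29*L(-4) + 41 = -29*4 + 41 = -116 + 41 = -75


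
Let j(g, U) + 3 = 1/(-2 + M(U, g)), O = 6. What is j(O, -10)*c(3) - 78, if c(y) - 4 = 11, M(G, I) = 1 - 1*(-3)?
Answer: -231/2 ≈ -115.50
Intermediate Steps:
M(G, I) = 4 (M(G, I) = 1 + 3 = 4)
c(y) = 15 (c(y) = 4 + 11 = 15)
j(g, U) = -5/2 (j(g, U) = -3 + 1/(-2 + 4) = -3 + 1/2 = -3 + ½ = -5/2)
j(O, -10)*c(3) - 78 = -5/2*15 - 78 = -75/2 - 78 = -231/2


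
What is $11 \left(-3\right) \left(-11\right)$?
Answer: $363$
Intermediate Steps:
$11 \left(-3\right) \left(-11\right) = \left(-33\right) \left(-11\right) = 363$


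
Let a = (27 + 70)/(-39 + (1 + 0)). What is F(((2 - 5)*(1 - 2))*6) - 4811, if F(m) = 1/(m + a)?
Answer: -2824019/587 ≈ -4810.9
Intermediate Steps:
a = -97/38 (a = 97/(-39 + 1) = 97/(-38) = 97*(-1/38) = -97/38 ≈ -2.5526)
F(m) = 1/(-97/38 + m) (F(m) = 1/(m - 97/38) = 1/(-97/38 + m))
F(((2 - 5)*(1 - 2))*6) - 4811 = 38/(-97 + 38*(((2 - 5)*(1 - 2))*6)) - 4811 = 38/(-97 + 38*(-3*(-1)*6)) - 4811 = 38/(-97 + 38*(3*6)) - 4811 = 38/(-97 + 38*18) - 4811 = 38/(-97 + 684) - 4811 = 38/587 - 4811 = -2824019/587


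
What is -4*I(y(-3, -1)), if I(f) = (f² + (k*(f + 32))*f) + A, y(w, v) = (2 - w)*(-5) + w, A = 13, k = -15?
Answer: -9908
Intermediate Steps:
y(w, v) = -10 + 6*w (y(w, v) = (-10 + 5*w) + w = -10 + 6*w)
I(f) = 13 + f² + f*(-480 - 15*f) (I(f) = (f² + (-15*(f + 32))*f) + 13 = (f² + (-15*(32 + f))*f) + 13 = (f² + (-480 - 15*f)*f) + 13 = (f² + f*(-480 - 15*f)) + 13 = 13 + f² + f*(-480 - 15*f))
-4*I(y(-3, -1)) = -4*(13 - 480*(-10 + 6*(-3)) - 14*(-10 + 6*(-3))²) = -4*(13 - 480*(-10 - 18) - 14*(-10 - 18)²) = -4*(13 - 480*(-28) - 14*(-28)²) = -4*(13 + 13440 - 14*784) = -4*(13 + 13440 - 10976) = -4*2477 = -9908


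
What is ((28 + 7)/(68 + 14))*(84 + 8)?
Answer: 1610/41 ≈ 39.268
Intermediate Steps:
((28 + 7)/(68 + 14))*(84 + 8) = (35/82)*92 = 1610/41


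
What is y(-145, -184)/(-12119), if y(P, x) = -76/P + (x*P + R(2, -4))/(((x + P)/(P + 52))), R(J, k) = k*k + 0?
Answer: -7660012/12300785 ≈ -0.62273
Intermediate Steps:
R(J, k) = k² (R(J, k) = k² + 0 = k²)
y(P, x) = -76/P + (16 + P*x)*(52 + P)/(P + x) (y(P, x) = -76/P + (x*P + (-4)²)/(((x + P)/(P + 52))) = -76/P + (P*x + 16)/(((P + x)/(52 + P))) = -76/P + (16 + P*x)/(((P + x)/(52 + P))) = -76/P + (16 + P*x)*((52 + P)/(P + x)) = -76/P + (16 + P*x)*(52 + P)/(P + x))
y(-145, -184)/(-12119) = ((-76*(-184) + 16*(-145)² + 756*(-145) - 184*(-145)³ + 52*(-184)*(-145)²)/((-145)*(-145 - 184)))/(-12119) = -1/145*(13984 + 16*21025 - 109620 - 184*(-3048625) + 52*(-184)*21025)/(-329)*(-1/12119) = -1/145*(-1/329)*(13984 + 336400 - 109620 + 560947000 - 201167200)*(-1/12119) = -1/145*(-1/329)*360020564*(-1/12119) = (7660012/1015)*(-1/12119) = -7660012/12300785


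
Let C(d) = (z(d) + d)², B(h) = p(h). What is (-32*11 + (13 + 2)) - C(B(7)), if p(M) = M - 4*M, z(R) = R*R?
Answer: -176737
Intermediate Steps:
z(R) = R²
p(M) = -3*M
B(h) = -3*h
C(d) = (d + d²)² (C(d) = (d² + d)² = (d + d²)²)
(-32*11 + (13 + 2)) - C(B(7)) = (-32*11 + (13 + 2)) - (-3*7)²*(1 - 3*7)² = (-352 + 15) - (-21)²*(1 - 21)² = -337 - 441*(-20)² = -337 - 441*400 = -337 - 1*176400 = -337 - 176400 = -176737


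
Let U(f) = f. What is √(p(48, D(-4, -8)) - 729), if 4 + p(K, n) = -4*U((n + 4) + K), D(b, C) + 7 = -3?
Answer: I*√901 ≈ 30.017*I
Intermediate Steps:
D(b, C) = -10 (D(b, C) = -7 - 3 = -10)
p(K, n) = -20 - 4*K - 4*n (p(K, n) = -4 - 4*((n + 4) + K) = -4 - 4*((4 + n) + K) = -4 - 4*(4 + K + n) = -4 + (-16 - 4*K - 4*n) = -20 - 4*K - 4*n)
√(p(48, D(-4, -8)) - 729) = √((-20 - 4*48 - 4*(-10)) - 729) = √((-20 - 192 + 40) - 729) = √(-172 - 729) = √(-901) = I*√901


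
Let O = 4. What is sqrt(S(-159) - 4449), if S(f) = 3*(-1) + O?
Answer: 4*I*sqrt(278) ≈ 66.693*I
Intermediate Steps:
S(f) = 1 (S(f) = 3*(-1) + 4 = -3 + 4 = 1)
sqrt(S(-159) - 4449) = sqrt(1 - 4449) = sqrt(-4448) = 4*I*sqrt(278)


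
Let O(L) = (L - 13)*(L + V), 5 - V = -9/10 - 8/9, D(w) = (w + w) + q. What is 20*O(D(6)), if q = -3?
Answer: -11368/9 ≈ -1263.1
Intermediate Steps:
D(w) = -3 + 2*w (D(w) = (w + w) - 3 = 2*w - 3 = -3 + 2*w)
V = 611/90 (V = 5 - (-9/10 - 8/9) = 5 - 1*(-161/90) = 5 + 161/90 = 611/90 ≈ 6.7889)
O(L) = (-13 + L)*(611/90 + L) (O(L) = (L - 13)*(L + 611/90) = (-13 + L)*(611/90 + L))
20*O(D(6)) = 20*(-7943/90 + (-3 + 2*6)**2 - 559*(-3 + 2*6)/90) = 20*(-7943/90 + (-3 + 12)**2 - 559*(-3 + 12)/90) = 20*(-7943/90 + 9**2 - 559/90*9) = 20*(-7943/90 + 81 - 559/10) = 20*(-2842/45) = -11368/9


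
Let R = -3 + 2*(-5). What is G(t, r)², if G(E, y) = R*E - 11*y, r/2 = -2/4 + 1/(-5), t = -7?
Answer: 283024/25 ≈ 11321.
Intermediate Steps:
r = -7/5 (r = 2*(-2/4 + 1/(-5)) = 2*(-2*¼ + 1*(-⅕)) = 2*(-½ - ⅕) = 2*(-7/10) = -7/5 ≈ -1.4000)
R = -13 (R = -3 - 10 = -13)
G(E, y) = -13*E - 11*y
G(t, r)² = (-13*(-7) - 11*(-7/5))² = (91 + 77/5)² = (532/5)² = 283024/25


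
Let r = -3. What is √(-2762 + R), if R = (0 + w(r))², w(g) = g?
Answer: I*√2753 ≈ 52.469*I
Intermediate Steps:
R = 9 (R = (0 - 3)² = (-3)² = 9)
√(-2762 + R) = √(-2762 + 9) = √(-2753) = I*√2753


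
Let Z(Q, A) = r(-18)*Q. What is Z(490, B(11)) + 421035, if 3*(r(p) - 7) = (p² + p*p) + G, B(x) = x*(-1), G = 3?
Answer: 530795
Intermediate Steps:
B(x) = -x
r(p) = 8 + 2*p²/3 (r(p) = 7 + ((p² + p*p) + 3)/3 = 7 + ((p² + p²) + 3)/3 = 7 + (2*p² + 3)/3 = 7 + (3 + 2*p²)/3 = 7 + (1 + 2*p²/3) = 8 + 2*p²/3)
Z(Q, A) = 224*Q (Z(Q, A) = (8 + (⅔)*(-18)²)*Q = (8 + (⅔)*324)*Q = (8 + 216)*Q = 224*Q)
Z(490, B(11)) + 421035 = 224*490 + 421035 = 109760 + 421035 = 530795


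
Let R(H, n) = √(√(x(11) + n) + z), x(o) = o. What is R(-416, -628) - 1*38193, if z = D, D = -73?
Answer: -38193 + √(-73 + I*√617) ≈ -38192.0 + 8.6634*I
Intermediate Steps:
z = -73
R(H, n) = √(-73 + √(11 + n)) (R(H, n) = √(√(11 + n) - 73) = √(-73 + √(11 + n)))
R(-416, -628) - 1*38193 = √(-73 + √(11 - 628)) - 1*38193 = √(-73 + √(-617)) - 38193 = √(-73 + I*√617) - 38193 = -38193 + √(-73 + I*√617)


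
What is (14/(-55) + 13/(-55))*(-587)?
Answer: 15849/55 ≈ 288.16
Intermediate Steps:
(14/(-55) + 13/(-55))*(-587) = (14*(-1/55) + 13*(-1/55))*(-587) = (-14/55 - 13/55)*(-587) = -27/55*(-587) = 15849/55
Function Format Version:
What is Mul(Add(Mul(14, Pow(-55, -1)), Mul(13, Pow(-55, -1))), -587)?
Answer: Rational(15849, 55) ≈ 288.16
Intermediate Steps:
Mul(Add(Mul(14, Pow(-55, -1)), Mul(13, Pow(-55, -1))), -587) = Mul(Add(Mul(14, Rational(-1, 55)), Mul(13, Rational(-1, 55))), -587) = Mul(Add(Rational(-14, 55), Rational(-13, 55)), -587) = Mul(Rational(-27, 55), -587) = Rational(15849, 55)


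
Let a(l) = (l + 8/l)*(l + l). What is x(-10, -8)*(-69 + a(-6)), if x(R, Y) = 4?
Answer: 76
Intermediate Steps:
a(l) = 2*l*(l + 8/l) (a(l) = (l + 8/l)*(2*l) = 2*l*(l + 8/l))
x(-10, -8)*(-69 + a(-6)) = 4*(-69 + (16 + 2*(-6)²)) = 4*(-69 + (16 + 2*36)) = 4*(-69 + (16 + 72)) = 4*(-69 + 88) = 4*19 = 76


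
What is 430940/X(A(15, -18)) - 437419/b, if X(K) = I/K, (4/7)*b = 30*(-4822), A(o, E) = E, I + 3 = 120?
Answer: -218183544953/3291015 ≈ -66297.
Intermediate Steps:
I = 117 (I = -3 + 120 = 117)
b = -253155 (b = 7*(30*(-4822))/4 = (7/4)*(-144660) = -253155)
X(K) = 117/K
430940/X(A(15, -18)) - 437419/b = 430940/((117/(-18))) - 437419/(-253155) = 430940/((117*(-1/18))) - 437419*(-1/253155) = 430940/(-13/2) + 437419/253155 = 430940*(-2/13) + 437419/253155 = -861880/13 + 437419/253155 = -218183544953/3291015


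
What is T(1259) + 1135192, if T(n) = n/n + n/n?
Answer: 1135194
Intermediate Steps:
T(n) = 2 (T(n) = 1 + 1 = 2)
T(1259) + 1135192 = 2 + 1135192 = 1135194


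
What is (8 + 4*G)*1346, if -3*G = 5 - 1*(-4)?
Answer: -5384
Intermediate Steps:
G = -3 (G = -(5 - 1*(-4))/3 = -(5 + 4)/3 = -1/3*9 = -3)
(8 + 4*G)*1346 = (8 + 4*(-3))*1346 = (8 - 12)*1346 = -4*1346 = -5384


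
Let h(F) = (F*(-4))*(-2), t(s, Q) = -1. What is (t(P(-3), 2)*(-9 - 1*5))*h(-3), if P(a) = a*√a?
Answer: -336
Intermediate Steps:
P(a) = a^(3/2)
h(F) = 8*F (h(F) = -4*F*(-2) = 8*F)
(t(P(-3), 2)*(-9 - 1*5))*h(-3) = (-(-9 - 1*5))*(8*(-3)) = -(-9 - 5)*(-24) = -1*(-14)*(-24) = 14*(-24) = -336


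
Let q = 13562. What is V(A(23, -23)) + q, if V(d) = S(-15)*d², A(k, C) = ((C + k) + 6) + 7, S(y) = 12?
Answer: 15590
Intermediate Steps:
A(k, C) = 13 + C + k (A(k, C) = (6 + C + k) + 7 = 13 + C + k)
V(d) = 12*d²
V(A(23, -23)) + q = 12*(13 - 23 + 23)² + 13562 = 12*13² + 13562 = 12*169 + 13562 = 2028 + 13562 = 15590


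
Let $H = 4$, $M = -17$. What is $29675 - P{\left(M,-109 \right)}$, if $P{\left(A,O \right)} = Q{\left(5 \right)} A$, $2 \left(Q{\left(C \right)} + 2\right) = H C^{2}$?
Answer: $30491$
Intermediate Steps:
$Q{\left(C \right)} = -2 + 2 C^{2}$ ($Q{\left(C \right)} = -2 + \frac{4 C^{2}}{2} = -2 + 2 C^{2}$)
$P{\left(A,O \right)} = 48 A$ ($P{\left(A,O \right)} = \left(-2 + 2 \cdot 5^{2}\right) A = \left(-2 + 2 \cdot 25\right) A = \left(-2 + 50\right) A = 48 A$)
$29675 - P{\left(M,-109 \right)} = 29675 - 48 \left(-17\right) = 29675 - -816 = 29675 + 816 = 30491$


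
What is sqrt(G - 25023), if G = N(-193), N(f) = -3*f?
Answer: 6*I*sqrt(679) ≈ 156.35*I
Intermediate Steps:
G = 579 (G = -3*(-193) = 579)
sqrt(G - 25023) = sqrt(579 - 25023) = sqrt(-24444) = 6*I*sqrt(679)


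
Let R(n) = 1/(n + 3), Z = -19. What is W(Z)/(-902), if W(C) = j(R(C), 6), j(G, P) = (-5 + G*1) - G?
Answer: 5/902 ≈ 0.0055432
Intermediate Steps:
R(n) = 1/(3 + n)
j(G, P) = -5 (j(G, P) = (-5 + G) - G = -5)
W(C) = -5
W(Z)/(-902) = -5/(-902) = -5*(-1/902) = 5/902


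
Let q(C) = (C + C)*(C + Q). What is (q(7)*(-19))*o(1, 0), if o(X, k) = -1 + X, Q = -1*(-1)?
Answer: 0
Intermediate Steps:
Q = 1
q(C) = 2*C*(1 + C) (q(C) = (C + C)*(C + 1) = (2*C)*(1 + C) = 2*C*(1 + C))
(q(7)*(-19))*o(1, 0) = ((2*7*(1 + 7))*(-19))*(-1 + 1) = ((2*7*8)*(-19))*0 = (112*(-19))*0 = -2128*0 = 0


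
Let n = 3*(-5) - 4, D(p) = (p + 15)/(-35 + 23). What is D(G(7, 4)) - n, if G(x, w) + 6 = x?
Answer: 53/3 ≈ 17.667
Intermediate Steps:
G(x, w) = -6 + x
D(p) = -5/4 - p/12 (D(p) = (15 + p)/(-12) = (15 + p)*(-1/12) = -5/4 - p/12)
n = -19 (n = -15 - 4 = -19)
D(G(7, 4)) - n = (-5/4 - (-6 + 7)/12) - 1*(-19) = (-5/4 - 1/12*1) + 19 = (-5/4 - 1/12) + 19 = -4/3 + 19 = 53/3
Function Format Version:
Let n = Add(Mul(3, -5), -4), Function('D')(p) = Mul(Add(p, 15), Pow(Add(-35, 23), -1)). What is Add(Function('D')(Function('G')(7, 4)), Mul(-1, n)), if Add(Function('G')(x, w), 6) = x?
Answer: Rational(53, 3) ≈ 17.667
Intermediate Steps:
Function('G')(x, w) = Add(-6, x)
Function('D')(p) = Add(Rational(-5, 4), Mul(Rational(-1, 12), p)) (Function('D')(p) = Mul(Add(15, p), Pow(-12, -1)) = Mul(Add(15, p), Rational(-1, 12)) = Add(Rational(-5, 4), Mul(Rational(-1, 12), p)))
n = -19 (n = Add(-15, -4) = -19)
Add(Function('D')(Function('G')(7, 4)), Mul(-1, n)) = Add(Add(Rational(-5, 4), Mul(Rational(-1, 12), Add(-6, 7))), Mul(-1, -19)) = Add(Add(Rational(-5, 4), Mul(Rational(-1, 12), 1)), 19) = Add(Add(Rational(-5, 4), Rational(-1, 12)), 19) = Add(Rational(-4, 3), 19) = Rational(53, 3)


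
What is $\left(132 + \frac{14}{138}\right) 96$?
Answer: $\frac{291680}{23} \approx 12682.0$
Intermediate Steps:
$\left(132 + \frac{14}{138}\right) 96 = \left(132 + 14 \cdot \frac{1}{138}\right) 96 = \left(132 + \frac{7}{69}\right) 96 = \frac{9115}{69} \cdot 96 = \frac{291680}{23}$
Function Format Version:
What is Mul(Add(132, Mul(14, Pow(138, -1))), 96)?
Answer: Rational(291680, 23) ≈ 12682.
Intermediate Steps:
Mul(Add(132, Mul(14, Pow(138, -1))), 96) = Mul(Add(132, Mul(14, Rational(1, 138))), 96) = Mul(Add(132, Rational(7, 69)), 96) = Mul(Rational(9115, 69), 96) = Rational(291680, 23)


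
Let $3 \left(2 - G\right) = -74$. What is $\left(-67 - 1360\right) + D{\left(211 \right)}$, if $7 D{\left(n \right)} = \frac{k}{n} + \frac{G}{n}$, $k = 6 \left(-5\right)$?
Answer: $- \frac{6323047}{4431} \approx -1427.0$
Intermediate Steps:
$G = \frac{80}{3}$ ($G = 2 - - \frac{74}{3} = 2 + \frac{74}{3} = \frac{80}{3} \approx 26.667$)
$k = -30$
$D{\left(n \right)} = - \frac{10}{21 n}$ ($D{\left(n \right)} = \frac{- \frac{30}{n} + \frac{80}{3 n}}{7} = \frac{\left(- \frac{10}{3}\right) \frac{1}{n}}{7} = - \frac{10}{21 n}$)
$\left(-67 - 1360\right) + D{\left(211 \right)} = \left(-67 - 1360\right) - \frac{10}{21 \cdot 211} = \left(-67 - 1360\right) - \frac{10}{4431} = -1427 - \frac{10}{4431} = - \frac{6323047}{4431}$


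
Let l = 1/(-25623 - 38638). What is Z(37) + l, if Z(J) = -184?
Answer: -11824025/64261 ≈ -184.00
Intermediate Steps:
l = -1/64261 (l = 1/(-64261) = -1/64261 ≈ -1.5562e-5)
Z(37) + l = -184 - 1/64261 = -11824025/64261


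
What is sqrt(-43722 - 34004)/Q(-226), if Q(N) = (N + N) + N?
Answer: -I*sqrt(77726)/678 ≈ -0.4112*I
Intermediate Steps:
Q(N) = 3*N (Q(N) = 2*N + N = 3*N)
sqrt(-43722 - 34004)/Q(-226) = sqrt(-43722 - 34004)/((3*(-226))) = sqrt(-77726)/(-678) = (I*sqrt(77726))*(-1/678) = -I*sqrt(77726)/678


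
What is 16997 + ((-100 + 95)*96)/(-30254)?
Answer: 257113859/15127 ≈ 16997.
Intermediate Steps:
16997 + ((-100 + 95)*96)/(-30254) = 16997 - 5*96*(-1/30254) = 16997 - 480*(-1/30254) = 16997 + 240/15127 = 257113859/15127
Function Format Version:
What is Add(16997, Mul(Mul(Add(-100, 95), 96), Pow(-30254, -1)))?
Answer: Rational(257113859, 15127) ≈ 16997.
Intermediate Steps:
Add(16997, Mul(Mul(Add(-100, 95), 96), Pow(-30254, -1))) = Add(16997, Mul(Mul(-5, 96), Rational(-1, 30254))) = Add(16997, Mul(-480, Rational(-1, 30254))) = Add(16997, Rational(240, 15127)) = Rational(257113859, 15127)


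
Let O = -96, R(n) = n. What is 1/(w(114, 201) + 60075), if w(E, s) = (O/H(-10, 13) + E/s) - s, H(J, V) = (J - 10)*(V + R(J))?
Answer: 335/20058516 ≈ 1.6701e-5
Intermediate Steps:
H(J, V) = (-10 + J)*(J + V) (H(J, V) = (J - 10)*(V + J) = (-10 + J)*(J + V))
w(E, s) = 8/5 - s + E/s (w(E, s) = (-96/((-10)² - 10*(-10) - 10*13 - 10*13) + E/s) - s = (-96/(100 + 100 - 130 - 130) + E/s) - s = (-96/(-60) + E/s) - s = (-96*(-1/60) + E/s) - s = (8/5 + E/s) - s = 8/5 - s + E/s)
1/(w(114, 201) + 60075) = 1/((8/5 - 1*201 + 114/201) + 60075) = 1/((8/5 - 201 + 114*(1/201)) + 60075) = 1/((8/5 - 201 + 38/67) + 60075) = 1/(-66609/335 + 60075) = 1/(20058516/335) = 335/20058516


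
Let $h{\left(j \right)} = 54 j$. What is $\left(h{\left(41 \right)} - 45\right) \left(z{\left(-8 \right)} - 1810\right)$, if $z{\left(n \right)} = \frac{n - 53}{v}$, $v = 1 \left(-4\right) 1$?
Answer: $- \frac{15571251}{4} \approx -3.8928 \cdot 10^{6}$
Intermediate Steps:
$v = -4$ ($v = \left(-4\right) 1 = -4$)
$z{\left(n \right)} = \frac{53}{4} - \frac{n}{4}$ ($z{\left(n \right)} = \frac{n - 53}{-4} = \left(-53 + n\right) \left(- \frac{1}{4}\right) = \frac{53}{4} - \frac{n}{4}$)
$\left(h{\left(41 \right)} - 45\right) \left(z{\left(-8 \right)} - 1810\right) = \left(54 \cdot 41 - 45\right) \left(\left(\frac{53}{4} - -2\right) - 1810\right) = \left(2214 - 45\right) \left(\left(\frac{53}{4} + 2\right) - 1810\right) = 2169 \left(\frac{61}{4} - 1810\right) = 2169 \left(- \frac{7179}{4}\right) = - \frac{15571251}{4}$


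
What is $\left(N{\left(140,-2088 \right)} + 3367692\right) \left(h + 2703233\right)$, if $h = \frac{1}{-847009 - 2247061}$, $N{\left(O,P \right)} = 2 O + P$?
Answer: $\frac{14076113640400605078}{1547035} \approx 9.0988 \cdot 10^{12}$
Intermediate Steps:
$N{\left(O,P \right)} = P + 2 O$
$h = - \frac{1}{3094070}$ ($h = \frac{1}{-3094070} = - \frac{1}{3094070} \approx -3.232 \cdot 10^{-7}$)
$\left(N{\left(140,-2088 \right)} + 3367692\right) \left(h + 2703233\right) = \left(\left(-2088 + 2 \cdot 140\right) + 3367692\right) \left(- \frac{1}{3094070} + 2703233\right) = \left(\left(-2088 + 280\right) + 3367692\right) \frac{8363992128309}{3094070} = \left(-1808 + 3367692\right) \frac{8363992128309}{3094070} = 3365884 \cdot \frac{8363992128309}{3094070} = \frac{14076113640400605078}{1547035}$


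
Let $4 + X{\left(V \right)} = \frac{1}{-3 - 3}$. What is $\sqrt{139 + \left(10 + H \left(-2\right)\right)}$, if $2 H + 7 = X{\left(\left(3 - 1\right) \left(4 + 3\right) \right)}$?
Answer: $\frac{31 \sqrt{6}}{6} \approx 12.656$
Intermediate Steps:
$X{\left(V \right)} = - \frac{25}{6}$ ($X{\left(V \right)} = -4 + \frac{1}{-3 - 3} = -4 + \frac{1}{-6} = -4 - \frac{1}{6} = - \frac{25}{6}$)
$H = - \frac{67}{12}$ ($H = - \frac{7}{2} + \frac{1}{2} \left(- \frac{25}{6}\right) = - \frac{7}{2} - \frac{25}{12} = - \frac{67}{12} \approx -5.5833$)
$\sqrt{139 + \left(10 + H \left(-2\right)\right)} = \sqrt{139 + \left(10 - - \frac{67}{6}\right)} = \sqrt{139 + \left(10 + \frac{67}{6}\right)} = \sqrt{139 + \frac{127}{6}} = \sqrt{\frac{961}{6}} = \frac{31 \sqrt{6}}{6}$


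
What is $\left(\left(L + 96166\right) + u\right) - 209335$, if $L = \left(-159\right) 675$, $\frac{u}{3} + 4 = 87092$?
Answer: $40770$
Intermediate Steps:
$u = 261264$ ($u = -12 + 3 \cdot 87092 = -12 + 261276 = 261264$)
$L = -107325$
$\left(\left(L + 96166\right) + u\right) - 209335 = \left(\left(-107325 + 96166\right) + 261264\right) - 209335 = \left(-11159 + 261264\right) - 209335 = 250105 - 209335 = 40770$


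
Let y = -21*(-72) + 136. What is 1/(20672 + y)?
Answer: 1/22320 ≈ 4.4803e-5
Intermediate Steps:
y = 1648 (y = 1512 + 136 = 1648)
1/(20672 + y) = 1/(20672 + 1648) = 1/22320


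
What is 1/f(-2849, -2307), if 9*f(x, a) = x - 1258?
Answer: -3/1369 ≈ -0.0021914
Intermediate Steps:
f(x, a) = -1258/9 + x/9 (f(x, a) = (x - 1258)/9 = (-1258 + x)/9 = -1258/9 + x/9)
1/f(-2849, -2307) = 1/(-1258/9 + (⅑)*(-2849)) = 1/(-1258/9 - 2849/9) = 1/(-1369/3) = -3/1369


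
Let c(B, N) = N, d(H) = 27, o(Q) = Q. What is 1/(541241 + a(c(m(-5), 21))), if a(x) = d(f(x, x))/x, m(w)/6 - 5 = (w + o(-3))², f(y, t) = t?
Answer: 7/3788696 ≈ 1.8476e-6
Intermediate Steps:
m(w) = 30 + 6*(-3 + w)² (m(w) = 30 + 6*(w - 3)² = 30 + 6*(-3 + w)²)
a(x) = 27/x
1/(541241 + a(c(m(-5), 21))) = 1/(541241 + 27/21) = 1/(541241 + 27*(1/21)) = 1/(541241 + 9/7) = 1/(3788696/7) = 7/3788696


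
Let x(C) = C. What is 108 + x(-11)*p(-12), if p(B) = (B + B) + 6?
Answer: 306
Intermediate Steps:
p(B) = 6 + 2*B (p(B) = 2*B + 6 = 6 + 2*B)
108 + x(-11)*p(-12) = 108 - 11*(6 + 2*(-12)) = 108 - 11*(6 - 24) = 108 - 11*(-18) = 108 + 198 = 306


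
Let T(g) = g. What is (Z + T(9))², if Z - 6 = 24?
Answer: 1521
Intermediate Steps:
Z = 30 (Z = 6 + 24 = 30)
(Z + T(9))² = (30 + 9)² = 39² = 1521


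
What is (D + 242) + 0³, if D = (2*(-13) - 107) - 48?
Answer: 61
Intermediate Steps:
D = -181 (D = (-26 - 107) - 48 = -133 - 48 = -181)
(D + 242) + 0³ = (-181 + 242) + 0³ = 61 + 0 = 61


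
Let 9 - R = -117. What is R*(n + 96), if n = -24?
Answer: 9072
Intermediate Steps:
R = 126 (R = 9 - 1*(-117) = 9 + 117 = 126)
R*(n + 96) = 126*(-24 + 96) = 126*72 = 9072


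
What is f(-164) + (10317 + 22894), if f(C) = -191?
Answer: 33020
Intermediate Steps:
f(-164) + (10317 + 22894) = -191 + (10317 + 22894) = -191 + 33211 = 33020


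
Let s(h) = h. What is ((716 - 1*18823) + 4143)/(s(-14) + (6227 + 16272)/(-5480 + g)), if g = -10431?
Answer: 222181204/245253 ≈ 905.93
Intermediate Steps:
((716 - 1*18823) + 4143)/(s(-14) + (6227 + 16272)/(-5480 + g)) = ((716 - 1*18823) + 4143)/(-14 + (6227 + 16272)/(-5480 - 10431)) = ((716 - 18823) + 4143)/(-14 + 22499/(-15911)) = (-18107 + 4143)/(-14 + 22499*(-1/15911)) = -13964/(-14 - 22499/15911) = -13964/(-245253/15911) = -13964*(-15911/245253) = 222181204/245253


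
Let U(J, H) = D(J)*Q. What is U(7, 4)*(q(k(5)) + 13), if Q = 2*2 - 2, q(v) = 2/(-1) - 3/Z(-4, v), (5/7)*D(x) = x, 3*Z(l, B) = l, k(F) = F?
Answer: 2597/10 ≈ 259.70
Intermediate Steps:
Z(l, B) = l/3
D(x) = 7*x/5
q(v) = 1/4 (q(v) = 2/(-1) - 3/((1/3)*(-4)) = 2*(-1) - 3/(-4/3) = -2 - 3*(-3/4) = -2 + 9/4 = 1/4)
Q = 2 (Q = 4 - 2 = 2)
U(J, H) = 14*J/5 (U(J, H) = (7*J/5)*2 = 14*J/5)
U(7, 4)*(q(k(5)) + 13) = ((14/5)*7)*(1/4 + 13) = (98/5)*(53/4) = 2597/10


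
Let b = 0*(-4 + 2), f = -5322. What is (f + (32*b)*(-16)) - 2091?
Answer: -7413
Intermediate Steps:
b = 0 (b = 0*(-2) = 0)
(f + (32*b)*(-16)) - 2091 = (-5322 + (32*0)*(-16)) - 2091 = (-5322 + 0*(-16)) - 2091 = (-5322 + 0) - 2091 = -5322 - 2091 = -7413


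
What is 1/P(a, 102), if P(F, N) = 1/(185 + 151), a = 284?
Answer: 336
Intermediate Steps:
P(F, N) = 1/336
1/P(a, 102) = 1/(1/336) = 336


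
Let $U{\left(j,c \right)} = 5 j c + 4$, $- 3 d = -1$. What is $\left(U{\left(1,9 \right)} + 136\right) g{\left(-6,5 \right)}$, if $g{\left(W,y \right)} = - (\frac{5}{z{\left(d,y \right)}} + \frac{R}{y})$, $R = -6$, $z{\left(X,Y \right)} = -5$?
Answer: $407$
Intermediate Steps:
$d = \frac{1}{3}$ ($d = \left(- \frac{1}{3}\right) \left(-1\right) = \frac{1}{3} \approx 0.33333$)
$U{\left(j,c \right)} = 4 + 5 c j$ ($U{\left(j,c \right)} = 5 c j + 4 = 4 + 5 c j$)
$g{\left(W,y \right)} = 1 + \frac{6}{y}$ ($g{\left(W,y \right)} = - (\frac{5}{-5} - \frac{6}{y}) = - (5 \left(- \frac{1}{5}\right) - \frac{6}{y}) = - (-1 - \frac{6}{y}) = 1 + \frac{6}{y}$)
$\left(U{\left(1,9 \right)} + 136\right) g{\left(-6,5 \right)} = \left(\left(4 + 5 \cdot 9 \cdot 1\right) + 136\right) \frac{6 + 5}{5} = \left(\left(4 + 45\right) + 136\right) \frac{1}{5} \cdot 11 = \left(49 + 136\right) \frac{11}{5} = 185 \cdot \frac{11}{5} = 407$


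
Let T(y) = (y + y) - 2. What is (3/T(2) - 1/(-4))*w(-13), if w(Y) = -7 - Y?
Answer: 21/2 ≈ 10.500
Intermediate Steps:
T(y) = -2 + 2*y (T(y) = 2*y - 2 = -2 + 2*y)
(3/T(2) - 1/(-4))*w(-13) = (3/(-2 + 2*2) - 1/(-4))*(-7 - 1*(-13)) = (3/(-2 + 4) - 1*(-¼))*(-7 + 13) = (3/2 + ¼)*6 = (7/4)*6 = 21/2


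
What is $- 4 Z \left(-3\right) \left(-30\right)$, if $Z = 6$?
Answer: $-2160$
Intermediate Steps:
$- 4 Z \left(-3\right) \left(-30\right) = \left(-4\right) 6 \left(-3\right) \left(-30\right) = \left(-24\right) \left(-3\right) \left(-30\right) = 72 \left(-30\right) = -2160$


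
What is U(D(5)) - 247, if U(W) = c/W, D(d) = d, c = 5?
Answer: -246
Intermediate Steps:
U(W) = 5/W
U(D(5)) - 247 = 5/5 - 247 = 5*(⅕) - 247 = 1 - 247 = -246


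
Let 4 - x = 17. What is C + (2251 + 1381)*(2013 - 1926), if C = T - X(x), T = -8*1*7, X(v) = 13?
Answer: 315915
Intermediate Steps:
x = -13 (x = 4 - 1*17 = 4 - 17 = -13)
T = -56 (T = -8*7 = -56)
C = -69 (C = -56 - 1*13 = -56 - 13 = -69)
C + (2251 + 1381)*(2013 - 1926) = -69 + (2251 + 1381)*(2013 - 1926) = -69 + 3632*87 = -69 + 315984 = 315915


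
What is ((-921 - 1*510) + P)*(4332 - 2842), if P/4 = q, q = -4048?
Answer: -26258270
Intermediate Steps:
P = -16192 (P = 4*(-4048) = -16192)
((-921 - 1*510) + P)*(4332 - 2842) = ((-921 - 1*510) - 16192)*(4332 - 2842) = ((-921 - 510) - 16192)*1490 = (-1431 - 16192)*1490 = -17623*1490 = -26258270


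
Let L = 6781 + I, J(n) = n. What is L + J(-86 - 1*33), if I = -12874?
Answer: -6212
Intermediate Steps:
L = -6093 (L = 6781 - 12874 = -6093)
L + J(-86 - 1*33) = -6093 + (-86 - 1*33) = -6093 + (-86 - 33) = -6093 - 119 = -6212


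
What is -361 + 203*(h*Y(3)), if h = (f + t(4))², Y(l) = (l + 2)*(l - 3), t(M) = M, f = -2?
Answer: -361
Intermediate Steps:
Y(l) = (-3 + l)*(2 + l) (Y(l) = (2 + l)*(-3 + l) = (-3 + l)*(2 + l))
h = 4 (h = (-2 + 4)² = 2² = 4)
-361 + 203*(h*Y(3)) = -361 + 203*(4*(-6 + 3² - 1*3)) = -361 + 203*(4*(-6 + 9 - 3)) = -361 + 203*(4*0) = -361 + 203*0 = -361 + 0 = -361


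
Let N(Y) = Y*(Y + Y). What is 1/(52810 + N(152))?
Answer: 1/99018 ≈ 1.0099e-5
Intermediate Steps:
N(Y) = 2*Y² (N(Y) = Y*(2*Y) = 2*Y²)
1/(52810 + N(152)) = 1/(52810 + 2*152²) = 1/(52810 + 2*23104) = 1/(52810 + 46208) = 1/99018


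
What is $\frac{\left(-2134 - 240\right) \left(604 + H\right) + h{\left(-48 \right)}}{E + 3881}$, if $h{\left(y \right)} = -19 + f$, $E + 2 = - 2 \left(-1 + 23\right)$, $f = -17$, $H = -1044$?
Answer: $\frac{80348}{295} \approx 272.37$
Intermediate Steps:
$E = -46$ ($E = -2 - 2 \left(-1 + 23\right) = -2 - 44 = -46$)
$h{\left(y \right)} = -36$ ($h{\left(y \right)} = -19 - 17 = -36$)
$\frac{\left(-2134 - 240\right) \left(604 + H\right) + h{\left(-48 \right)}}{E + 3881} = \frac{\left(-2134 - 240\right) \left(604 - 1044\right) - 36}{-46 + 3881} = \frac{\left(-2374\right) \left(-440\right) - 36}{3835} = \left(1044560 - 36\right) \frac{1}{3835} = 1044524 \cdot \frac{1}{3835} = \frac{80348}{295}$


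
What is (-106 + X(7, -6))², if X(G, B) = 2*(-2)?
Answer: 12100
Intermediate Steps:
X(G, B) = -4
(-106 + X(7, -6))² = (-106 - 4)² = (-110)² = 12100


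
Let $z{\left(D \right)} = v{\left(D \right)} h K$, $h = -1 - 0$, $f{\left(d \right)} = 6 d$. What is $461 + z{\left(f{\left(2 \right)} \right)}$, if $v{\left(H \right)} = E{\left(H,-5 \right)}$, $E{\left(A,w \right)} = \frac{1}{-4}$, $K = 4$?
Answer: $462$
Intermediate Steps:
$E{\left(A,w \right)} = - \frac{1}{4}$
$v{\left(H \right)} = - \frac{1}{4}$
$h = -1$ ($h = -1 + 0 = -1$)
$z{\left(D \right)} = 1$ ($z{\left(D \right)} = \left(- \frac{1}{4}\right) \left(-1\right) 4 = \frac{1}{4} \cdot 4 = 1$)
$461 + z{\left(f{\left(2 \right)} \right)} = 461 + 1 = 462$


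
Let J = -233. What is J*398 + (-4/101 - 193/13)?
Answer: -121779287/1313 ≈ -92749.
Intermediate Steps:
J*398 + (-4/101 - 193/13) = -233*398 + (-4/101 - 193/13) = -92734 + (-4*1/101 - 193*1/13) = -92734 + (-4/101 - 193/13) = -92734 - 19545/1313 = -121779287/1313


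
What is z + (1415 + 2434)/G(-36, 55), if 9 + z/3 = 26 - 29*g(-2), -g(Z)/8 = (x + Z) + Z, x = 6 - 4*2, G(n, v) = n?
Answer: -50783/12 ≈ -4231.9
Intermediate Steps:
x = -2 (x = 6 - 8 = -2)
g(Z) = 16 - 16*Z (g(Z) = -8*((-2 + Z) + Z) = -8*(-2 + 2*Z) = 16 - 16*Z)
z = -4125 (z = -27 + 3*(26 - 29*(16 - 16*(-2))) = -27 + 3*(26 - 29*(16 + 32)) = -27 + 3*(26 - 29*48) = -27 + 3*(26 - 1392) = -27 + 3*(-1366) = -27 - 4098 = -4125)
z + (1415 + 2434)/G(-36, 55) = -4125 + (1415 + 2434)/(-36) = -4125 + 3849*(-1/36) = -4125 - 1283/12 = -50783/12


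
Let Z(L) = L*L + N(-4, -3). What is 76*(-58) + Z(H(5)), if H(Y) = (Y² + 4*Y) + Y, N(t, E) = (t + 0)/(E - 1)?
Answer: -1907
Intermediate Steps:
N(t, E) = t/(-1 + E)
H(Y) = Y² + 5*Y
Z(L) = 1 + L² (Z(L) = L*L - 4/(-1 - 3) = L² - 4/(-4) = L² - 4*(-¼) = L² + 1 = 1 + L²)
76*(-58) + Z(H(5)) = 76*(-58) + (1 + (5*(5 + 5))²) = -4408 + (1 + (5*10)²) = -4408 + (1 + 50²) = -4408 + (1 + 2500) = -4408 + 2501 = -1907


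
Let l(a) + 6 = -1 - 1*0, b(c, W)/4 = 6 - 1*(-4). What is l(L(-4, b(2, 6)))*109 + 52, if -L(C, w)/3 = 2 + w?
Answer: -711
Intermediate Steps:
b(c, W) = 40 (b(c, W) = 4*(6 - 1*(-4)) = 4*(6 + 4) = 4*10 = 40)
L(C, w) = -6 - 3*w (L(C, w) = -3*(2 + w) = -6 - 3*w)
l(a) = -7 (l(a) = -6 + (-1 - 1*0) = -6 + (-1 + 0) = -6 - 1 = -7)
l(L(-4, b(2, 6)))*109 + 52 = -7*109 + 52 = -763 + 52 = -711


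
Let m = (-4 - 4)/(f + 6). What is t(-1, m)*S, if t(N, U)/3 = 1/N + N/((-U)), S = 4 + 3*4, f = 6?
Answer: -120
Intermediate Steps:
m = -2/3 (m = (-4 - 4)/(6 + 6) = -8/12 = -8*1/12 = -2/3 ≈ -0.66667)
S = 16 (S = 4 + 12 = 16)
t(N, U) = 3/N - 3*N/U (t(N, U) = 3*(1/N + N/((-U))) = 3*(1/N + N*(-1/U)) = 3*(1/N - N/U) = 3/N - 3*N/U)
t(-1, m)*S = (3/(-1) - 3*(-1)/(-2/3))*16 = (3*(-1) - 3*(-1)*(-3/2))*16 = (-3 - 9/2)*16 = -15/2*16 = -120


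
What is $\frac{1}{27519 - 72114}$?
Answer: $- \frac{1}{44595} \approx -2.2424 \cdot 10^{-5}$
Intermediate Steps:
$\frac{1}{27519 - 72114} = \frac{1}{-44595} = - \frac{1}{44595}$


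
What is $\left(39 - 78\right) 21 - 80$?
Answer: $-899$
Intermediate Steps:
$\left(39 - 78\right) 21 - 80 = \left(-39\right) 21 - 80 = -819 - 80 = -899$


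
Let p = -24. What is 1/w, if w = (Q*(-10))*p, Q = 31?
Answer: 1/7440 ≈ 0.00013441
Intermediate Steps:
w = 7440 (w = (31*(-10))*(-24) = -310*(-24) = 7440)
1/w = 1/7440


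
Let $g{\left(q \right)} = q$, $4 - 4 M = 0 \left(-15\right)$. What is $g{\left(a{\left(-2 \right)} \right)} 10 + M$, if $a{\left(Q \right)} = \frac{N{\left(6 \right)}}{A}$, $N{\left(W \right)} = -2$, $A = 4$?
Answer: $-4$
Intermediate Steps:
$M = 1$ ($M = 1 - \frac{0 \left(-15\right)}{4} = 1 - 0 = 1 + 0 = 1$)
$a{\left(Q \right)} = - \frac{1}{2}$ ($a{\left(Q \right)} = - \frac{2}{4} = \left(-2\right) \frac{1}{4} = - \frac{1}{2}$)
$g{\left(a{\left(-2 \right)} \right)} 10 + M = \left(- \frac{1}{2}\right) 10 + 1 = -5 + 1 = -4$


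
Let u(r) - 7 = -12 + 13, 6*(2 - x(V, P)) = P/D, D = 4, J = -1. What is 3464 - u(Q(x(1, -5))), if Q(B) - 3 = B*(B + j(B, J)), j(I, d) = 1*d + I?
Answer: 3456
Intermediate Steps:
j(I, d) = I + d (j(I, d) = d + I = I + d)
x(V, P) = 2 - P/24 (x(V, P) = 2 - P/(6*4) = 2 - P/24)
Q(B) = 3 + B*(-1 + 2*B) (Q(B) = 3 + B*(B + (B - 1)) = 3 + B*(B + (-1 + B)) = 3 + B*(-1 + 2*B))
u(r) = 8 (u(r) = 7 + (-12 + 13) = 7 + 1 = 8)
3464 - u(Q(x(1, -5))) = 3464 - 1*8 = 3464 - 8 = 3456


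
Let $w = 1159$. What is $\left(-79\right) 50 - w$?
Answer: $-5109$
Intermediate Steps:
$\left(-79\right) 50 - w = \left(-79\right) 50 - 1159 = -3950 - 1159 = -5109$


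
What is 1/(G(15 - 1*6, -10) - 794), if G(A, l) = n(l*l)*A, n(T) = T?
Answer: 1/106 ≈ 0.0094340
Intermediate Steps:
G(A, l) = A*l² (G(A, l) = (l*l)*A = l²*A = A*l²)
1/(G(15 - 1*6, -10) - 794) = 1/((15 - 1*6)*(-10)² - 794) = 1/((15 - 6)*100 - 794) = 1/(9*100 - 794) = 1/(900 - 794) = 1/106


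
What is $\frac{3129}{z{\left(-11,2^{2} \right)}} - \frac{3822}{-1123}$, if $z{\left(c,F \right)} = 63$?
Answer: $\frac{178793}{3369} \approx 53.07$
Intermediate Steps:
$\frac{3129}{z{\left(-11,2^{2} \right)}} - \frac{3822}{-1123} = \frac{3129}{63} - \frac{3822}{-1123} = 3129 \cdot \frac{1}{63} - - \frac{3822}{1123} = \frac{149}{3} + \frac{3822}{1123} = \frac{178793}{3369}$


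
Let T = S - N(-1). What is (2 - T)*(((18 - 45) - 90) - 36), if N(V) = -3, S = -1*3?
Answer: -306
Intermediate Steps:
S = -3
T = 0 (T = -3 - 1*(-3) = -3 + 3 = 0)
(2 - T)*(((18 - 45) - 90) - 36) = (2 - 1*0)*(((18 - 45) - 90) - 36) = (2 + 0)*((-27 - 90) - 36) = 2*(-117 - 36) = 2*(-153) = -306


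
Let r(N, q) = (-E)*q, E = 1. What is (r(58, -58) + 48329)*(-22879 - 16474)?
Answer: -1904173611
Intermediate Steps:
r(N, q) = -q (r(N, q) = (-1*1)*q = -q)
(r(58, -58) + 48329)*(-22879 - 16474) = (-1*(-58) + 48329)*(-22879 - 16474) = (58 + 48329)*(-39353) = 48387*(-39353) = -1904173611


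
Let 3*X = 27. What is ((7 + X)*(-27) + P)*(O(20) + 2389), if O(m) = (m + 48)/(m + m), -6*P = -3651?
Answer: 8439171/20 ≈ 4.2196e+5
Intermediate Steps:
X = 9 (X = (1/3)*27 = 9)
P = 1217/2 (P = -1/6*(-3651) = 1217/2 ≈ 608.50)
O(m) = (48 + m)/(2*m) (O(m) = (48 + m)/((2*m)) = (48 + m)*(1/(2*m)) = (48 + m)/(2*m))
((7 + X)*(-27) + P)*(O(20) + 2389) = ((7 + 9)*(-27) + 1217/2)*((1/2)*(48 + 20)/20 + 2389) = (16*(-27) + 1217/2)*((1/2)*(1/20)*68 + 2389) = (-432 + 1217/2)*(17/10 + 2389) = (353/2)*(23907/10) = 8439171/20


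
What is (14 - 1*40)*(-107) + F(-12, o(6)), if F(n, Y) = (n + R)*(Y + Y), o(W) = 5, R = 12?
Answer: 2782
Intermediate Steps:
F(n, Y) = 2*Y*(12 + n) (F(n, Y) = (n + 12)*(Y + Y) = (12 + n)*(2*Y) = 2*Y*(12 + n))
(14 - 1*40)*(-107) + F(-12, o(6)) = (14 - 1*40)*(-107) + 2*5*(12 - 12) = (14 - 40)*(-107) + 2*5*0 = -26*(-107) + 0 = 2782 + 0 = 2782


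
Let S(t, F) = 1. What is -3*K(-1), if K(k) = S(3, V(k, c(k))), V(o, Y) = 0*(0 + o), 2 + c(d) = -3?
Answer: -3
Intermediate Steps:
c(d) = -5 (c(d) = -2 - 3 = -5)
V(o, Y) = 0 (V(o, Y) = 0*o = 0)
K(k) = 1
-3*K(-1) = -3*1 = -3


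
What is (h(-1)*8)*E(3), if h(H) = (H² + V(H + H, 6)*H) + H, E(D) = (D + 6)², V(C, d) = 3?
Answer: -1944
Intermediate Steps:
E(D) = (6 + D)²
h(H) = H² + 4*H (h(H) = (H² + 3*H) + H = H² + 4*H)
(h(-1)*8)*E(3) = (-(4 - 1)*8)*(6 + 3)² = (-1*3*8)*9² = -3*8*81 = -24*81 = -1944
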